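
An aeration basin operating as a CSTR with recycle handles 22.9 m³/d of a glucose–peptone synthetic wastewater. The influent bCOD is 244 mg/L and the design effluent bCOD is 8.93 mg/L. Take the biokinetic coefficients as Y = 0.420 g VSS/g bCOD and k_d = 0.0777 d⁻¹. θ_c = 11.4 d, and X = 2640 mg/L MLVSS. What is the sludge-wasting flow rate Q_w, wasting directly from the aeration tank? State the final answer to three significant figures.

Q_w ≈ 0.454 m³/d

Steady-state biomass mass balance: V·X·(1 + k_d·θ_c) = Y·Q·(S₀ − S)·θ_c, so V = 0.420 × 22.9 × (244 − 8.93) × 11.4 / [2640 × (1 + 0.0777 × 11.4)] = 2.58×10^4 / 4978 = 5.177 m³.
Wasting from the aeration tank: Q_w = V / θ_c = 5.177 / 11.4 = 0.4541 m³/d.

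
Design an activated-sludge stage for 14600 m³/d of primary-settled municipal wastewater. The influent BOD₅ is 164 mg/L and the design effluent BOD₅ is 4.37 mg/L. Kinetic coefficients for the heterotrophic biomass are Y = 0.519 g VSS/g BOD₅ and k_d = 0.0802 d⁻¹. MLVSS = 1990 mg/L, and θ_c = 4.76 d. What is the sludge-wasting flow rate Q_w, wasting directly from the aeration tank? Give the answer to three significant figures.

Q_w ≈ 440 m³/d

Rearranging the biomass balance for a CMAS with decay, V = Y·Q·ΔS·θ_c / [X·(1+k_d θ_c)] = 0.519 × 14600 × (164 − 4.37) × 4.76 / [1990 × (1 + 0.0802 × 4.76)] = 5.76×10^6 / 2750 = 2094 m³.
Wasting from the aeration tank: Q_w = V / θ_c = 2094 / 4.76 = 439.9 m³/d.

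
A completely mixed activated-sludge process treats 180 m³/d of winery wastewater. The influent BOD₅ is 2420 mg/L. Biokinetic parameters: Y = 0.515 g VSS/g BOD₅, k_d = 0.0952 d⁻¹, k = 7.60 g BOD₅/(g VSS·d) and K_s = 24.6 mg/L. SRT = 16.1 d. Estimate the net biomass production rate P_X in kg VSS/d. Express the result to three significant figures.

For a completely mixed reactor with recycle the Lawrence–McCarty relation gives S = K_s·(1 + k_d·θ_c) / [θ_c·(Y·k − k_d) − 1] = 24.6 × (1 + 0.0952 × 16.1) / [16.1 × (0.515 × 7.60 − 0.0952) − 1] = 62.30 / 60.48 = 1.030 mg/L.
The observed yield is Y_obs = Y/(1 + k_d·θ_c) = 0.515 / (1 + 0.0952 × 16.1) = 0.515 / 2.533 = 0.2033 g VSS per g BOD₅ removed.
Mass of BOD₅ removed per day: Q(S₀ − S) = 180 × 2419 g/m³ = 435.4 kg/d.
So the net sludge growth is P_X = 0.2033 × 435.4 = 88.54 kg VSS/d.

P_X ≈ 88.5 kg VSS/d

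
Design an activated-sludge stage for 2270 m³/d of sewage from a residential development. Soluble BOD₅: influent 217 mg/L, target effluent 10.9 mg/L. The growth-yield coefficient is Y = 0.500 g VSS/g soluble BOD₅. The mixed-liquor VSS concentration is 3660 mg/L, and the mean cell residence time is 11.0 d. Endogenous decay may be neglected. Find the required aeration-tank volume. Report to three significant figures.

V ≈ 703 m³

V·X = Y·Q·ΔS·θ_c gives V = 0.500 × 2270 × (217 − 10.9) × 11.0 / 3660 = 703.0 m³.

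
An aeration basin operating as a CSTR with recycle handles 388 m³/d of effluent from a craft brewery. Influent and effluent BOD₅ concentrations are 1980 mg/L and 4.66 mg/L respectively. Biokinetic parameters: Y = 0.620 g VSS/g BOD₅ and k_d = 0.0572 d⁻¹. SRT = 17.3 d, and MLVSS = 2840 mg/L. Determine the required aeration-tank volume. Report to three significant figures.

V ≈ 1450 m³

Rearranging the biomass balance for a CMAS with decay, V = Y·Q·ΔS·θ_c / [X·(1+k_d θ_c)] = 0.620 × 388 × (1980 − 4.66) × 17.3 / [2840 × (1 + 0.0572 × 17.3)] = 8.22×10^6 / 5650 = 1455 m³.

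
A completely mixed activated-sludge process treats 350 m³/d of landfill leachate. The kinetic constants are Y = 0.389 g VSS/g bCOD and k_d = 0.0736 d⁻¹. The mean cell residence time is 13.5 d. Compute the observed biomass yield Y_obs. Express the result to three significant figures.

Y_obs = Y / (1 + k_d θ_c) = 0.389 / (1 + 0.0736 × 13.5) = 0.389 / 1.994 = 0.1951.

Y_obs ≈ 0.195 g VSS/g bCOD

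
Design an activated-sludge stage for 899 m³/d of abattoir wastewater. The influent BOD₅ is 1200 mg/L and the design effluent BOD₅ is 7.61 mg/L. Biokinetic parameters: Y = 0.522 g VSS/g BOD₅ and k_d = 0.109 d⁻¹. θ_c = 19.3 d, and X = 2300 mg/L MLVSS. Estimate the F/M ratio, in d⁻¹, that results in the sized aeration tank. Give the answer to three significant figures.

F/M ≈ 0.310 d⁻¹

From the SRT design equation V = Y Q (S₀−S) θ_c / [X (1 + k_d θ_c)] = 0.522 × 899 × (1200 − 7.61) × 19.3 / [2300 × (1 + 0.109 × 19.3)] = 1.08×10^7 / 7139 = 1513 m³.
F/M = applied load / biomass = Q·S₀/(V·X) = 899 × 1200 / (1513 × 2300) = 0.3100 d⁻¹.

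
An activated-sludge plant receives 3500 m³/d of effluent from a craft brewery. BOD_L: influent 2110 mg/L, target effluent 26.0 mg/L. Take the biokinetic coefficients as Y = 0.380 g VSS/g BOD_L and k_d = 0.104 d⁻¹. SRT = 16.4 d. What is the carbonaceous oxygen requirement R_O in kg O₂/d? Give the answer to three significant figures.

The observed yield is Y_obs = Y/(1 + k_d·θ_c) = 0.380 / (1 + 0.104 × 16.4) = 0.380 / 2.706 = 0.1404 g VSS per g BOD_L removed.
Q·(S₀ − S) = 3500 × (2110 − 26.0) × 10⁻³ = 7294 kg/d removed.
Net sludge production P_X = 0.1404 × 7294 = 1024 kg VSS/d.
Carbonaceous O₂ demand = substrate oxidised − cell-mass equivalent = 7294 − 1.42 × 1024 = 5839 kg O₂/d.

R_O ≈ 5840 kg O₂/d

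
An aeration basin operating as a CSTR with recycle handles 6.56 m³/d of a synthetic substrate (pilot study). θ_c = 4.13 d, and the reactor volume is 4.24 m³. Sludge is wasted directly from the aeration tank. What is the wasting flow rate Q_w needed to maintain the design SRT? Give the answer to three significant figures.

Wasting from the aeration tank: Q_w = V / θ_c = 4.240 / 4.13 = 1.027 m³/d.

Q_w ≈ 1.03 m³/d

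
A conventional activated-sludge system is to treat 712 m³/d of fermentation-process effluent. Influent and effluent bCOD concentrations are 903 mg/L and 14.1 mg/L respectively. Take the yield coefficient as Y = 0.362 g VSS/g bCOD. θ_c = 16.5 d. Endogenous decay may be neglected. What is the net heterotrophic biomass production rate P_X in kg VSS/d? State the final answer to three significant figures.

P_X ≈ 229 kg VSS/d

With endogenous decay neglected, the observed yield equals the true yield: Y_obs = Y = 0.362 g VSS/g bCOD.
Mass of bCOD removed per day: Q(S₀ − S) = 712 × 888.9 g/m³ = 632.9 kg/d.
Biomass produced: P_X = Y_obs·Q·ΔS = 0.3620 × 632.9 ≈ 229.1 kg VSS/d.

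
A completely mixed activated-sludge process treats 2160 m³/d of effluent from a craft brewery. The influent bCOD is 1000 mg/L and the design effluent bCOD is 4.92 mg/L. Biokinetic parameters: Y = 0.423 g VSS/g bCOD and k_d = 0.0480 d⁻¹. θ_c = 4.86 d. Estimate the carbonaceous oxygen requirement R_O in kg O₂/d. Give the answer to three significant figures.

The observed yield is Y_obs = Y/(1 + k_d·θ_c) = 0.423 / (1 + 0.0480 × 4.86) = 0.423 / 1.233 = 0.3430 g VSS per g bCOD removed.
Substrate removed = Q·(S₀ − S) = 2160 m³/d × (1000 − 4.92) g/m³ = 2.15×10^6 g/d = 2149 kg/d.
Biomass synthesised: P_X = Y_obs × 2149 = 737.2 kg VSS/d.
R_O = Q·(S₀ − S) − 1.42·P_X = 2149 − 1.42 × 737.2 = 1103 kg O₂/d.

R_O ≈ 1100 kg O₂/d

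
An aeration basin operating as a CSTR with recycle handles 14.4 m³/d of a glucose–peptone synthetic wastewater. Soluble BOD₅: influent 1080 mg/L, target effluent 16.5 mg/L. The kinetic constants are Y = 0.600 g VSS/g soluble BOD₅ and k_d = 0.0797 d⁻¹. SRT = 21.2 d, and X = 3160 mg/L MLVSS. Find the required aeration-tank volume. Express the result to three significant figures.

V ≈ 22.9 m³

Steady-state biomass mass balance: V·X·(1 + k_d·θ_c) = Y·Q·(S₀ − S)·θ_c, so V = 0.600 × 14.4 × (1080 − 16.5) × 21.2 / [3160 × (1 + 0.0797 × 21.2)] = 1.95×10^5 / 8499 = 22.92 m³.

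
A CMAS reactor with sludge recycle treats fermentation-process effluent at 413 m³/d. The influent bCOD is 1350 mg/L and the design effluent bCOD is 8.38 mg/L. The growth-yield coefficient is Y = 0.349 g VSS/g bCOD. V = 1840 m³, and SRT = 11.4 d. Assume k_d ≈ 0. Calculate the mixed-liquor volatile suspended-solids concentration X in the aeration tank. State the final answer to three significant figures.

X = Y·Q·ΔS·θ_c / V = 0.349 × 413 × (1350 − 8.38) × 11.4 / 1840 = 1198 mg/L.

X ≈ 1200 mg/L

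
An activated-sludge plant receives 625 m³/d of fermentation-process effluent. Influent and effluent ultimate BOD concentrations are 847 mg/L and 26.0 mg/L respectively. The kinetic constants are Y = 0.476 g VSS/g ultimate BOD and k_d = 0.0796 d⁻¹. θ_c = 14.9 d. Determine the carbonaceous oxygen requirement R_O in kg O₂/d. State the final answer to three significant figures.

Observed yield with endogenous decay: Y_obs = Y / (1 + k_d·θ_c) = 0.476 / (1 + 0.0796 × 14.9) = 0.476 / 2.186 = 0.2177 g VSS/g ultimate BOD.
Mass of ultimate BOD removed per day: Q(S₀ − S) = 625 × 821.0 g/m³ = 513.1 kg/d.
P_X = Y_obs·Q·(S₀ − S) = 0.2177 × 513.1 = 111.7 kg VSS/d.
Carbonaceous O₂ demand = substrate oxidised − cell-mass equivalent = 513.1 − 1.42 × 111.7 = 354.5 kg O₂/d.

R_O ≈ 354 kg O₂/d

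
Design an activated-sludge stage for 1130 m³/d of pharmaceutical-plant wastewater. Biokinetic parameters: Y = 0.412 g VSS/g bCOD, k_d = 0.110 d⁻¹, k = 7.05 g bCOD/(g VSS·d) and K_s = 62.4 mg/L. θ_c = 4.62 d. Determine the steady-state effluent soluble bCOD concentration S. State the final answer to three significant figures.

From the Monod/SRT balance for a CMAS, S = K_s·(1+k_d θ_c)/[θ_c·(Y k − k_d) − 1] = 62.4 × (1 + 0.110 × 4.62) / [4.62 × (0.412 × 7.05 − 0.110) − 1] = 94.11 / 11.91 = 7.901 mg/L.

S ≈ 7.90 mg/L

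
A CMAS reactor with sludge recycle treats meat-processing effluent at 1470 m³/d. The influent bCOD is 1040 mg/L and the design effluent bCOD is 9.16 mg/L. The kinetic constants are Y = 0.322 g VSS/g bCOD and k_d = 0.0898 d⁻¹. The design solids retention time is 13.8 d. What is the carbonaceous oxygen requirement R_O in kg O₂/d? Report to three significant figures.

Correct the yield for decay: Y_obs = Y/(1 + k_d θ_c) = 0.322 / (1 + 0.0898 × 13.8) = 0.322 / 2.239 = 0.1438.
ΔS = 1040 − 9.16 = 1031 mg/L, so the substrate removal rate is 1470 × 1031/1000 = 1515 kg bCOD/d.
P_X = Y_obs·Q·(S₀ − S) = 0.1438 × 1515 = 217.9 kg VSS/d.
Carbonaceous O₂ demand = substrate oxidised − cell-mass equivalent = 1515 − 1.42 × 217.9 = 1206 kg O₂/d.

R_O ≈ 1210 kg O₂/d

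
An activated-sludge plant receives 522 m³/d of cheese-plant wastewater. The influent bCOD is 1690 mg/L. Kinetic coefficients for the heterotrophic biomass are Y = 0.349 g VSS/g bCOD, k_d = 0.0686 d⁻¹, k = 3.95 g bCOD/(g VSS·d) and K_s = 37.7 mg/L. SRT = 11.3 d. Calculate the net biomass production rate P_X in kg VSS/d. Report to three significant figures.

P_X ≈ 173 kg VSS/d

From the Monod/SRT balance for a CMAS, S = K_s·(1+k_d θ_c)/[θ_c·(Y k − k_d) − 1] = 37.7 × (1 + 0.0686 × 11.3) / [11.3 × (0.349 × 3.95 − 0.0686) − 1] = 66.92 / 13.80 = 4.849 mg/L.
The observed yield is Y_obs = Y/(1 + k_d·θ_c) = 0.349 / (1 + 0.0686 × 11.3) = 0.349 / 1.775 = 0.1966 g VSS per g bCOD removed.
Q·(S₀ − S) = 522 × (1690 − 4.85) × 10⁻³ = 879.6 kg/d removed.
Net biomass production P_X = Y_obs × Q·(S₀ − S) = 0.1966 × 879.6 = 172.9 kg VSS/d.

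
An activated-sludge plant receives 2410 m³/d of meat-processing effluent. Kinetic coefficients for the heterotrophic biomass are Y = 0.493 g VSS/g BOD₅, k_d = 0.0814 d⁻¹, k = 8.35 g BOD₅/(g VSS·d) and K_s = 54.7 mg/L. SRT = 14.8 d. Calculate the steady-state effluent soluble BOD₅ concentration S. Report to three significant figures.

Effluent substrate depends only on kinetics and SRT: S = K_s(1 + k_d θ_c) / [θ_c(Yk − k_d) − 1] = 54.7 × (1 + 0.0814 × 14.8) / [14.8 × (0.493 × 8.35 − 0.0814) − 1] = 120.6 / 58.72 = 2.054 mg/L.

S ≈ 2.05 mg/L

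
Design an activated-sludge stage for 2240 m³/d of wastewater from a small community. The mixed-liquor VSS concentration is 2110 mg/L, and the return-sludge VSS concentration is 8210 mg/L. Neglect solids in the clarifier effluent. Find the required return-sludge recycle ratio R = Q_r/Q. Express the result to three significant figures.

R ≈ 0.346

Solids balance on the clarifier gives (1+R)X = R·X_r, so R = X/(X_r − X) = 2110 / (8210 − 2110) = 0.3459.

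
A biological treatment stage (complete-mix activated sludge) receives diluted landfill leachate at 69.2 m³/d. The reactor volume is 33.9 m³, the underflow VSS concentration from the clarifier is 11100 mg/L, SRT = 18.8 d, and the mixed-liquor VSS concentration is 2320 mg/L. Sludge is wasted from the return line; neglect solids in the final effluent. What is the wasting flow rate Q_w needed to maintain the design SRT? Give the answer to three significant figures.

Q_w = (V·X)/(θ_c X_r) = 33.90 × 2320 / (18.8 × 11100) = 0.3769 m³/d.

Q_w ≈ 0.377 m³/d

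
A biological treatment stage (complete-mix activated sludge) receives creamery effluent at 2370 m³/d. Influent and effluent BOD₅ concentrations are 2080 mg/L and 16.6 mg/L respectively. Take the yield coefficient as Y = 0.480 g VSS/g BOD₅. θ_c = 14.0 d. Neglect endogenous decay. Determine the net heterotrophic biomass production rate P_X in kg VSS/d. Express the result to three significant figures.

With endogenous decay neglected, the observed yield equals the true yield: Y_obs = Y = 0.480 g VSS/g BOD₅.
ΔS = 2080 − 16.6 = 2063 mg/L, so the substrate removal rate is 2370 × 2063/1000 = 4890 kg BOD₅/d.
Net biomass production P_X = Y_obs × Q·(S₀ − S) = 0.4800 × 4890 = 2347 kg VSS/d.

P_X ≈ 2350 kg VSS/d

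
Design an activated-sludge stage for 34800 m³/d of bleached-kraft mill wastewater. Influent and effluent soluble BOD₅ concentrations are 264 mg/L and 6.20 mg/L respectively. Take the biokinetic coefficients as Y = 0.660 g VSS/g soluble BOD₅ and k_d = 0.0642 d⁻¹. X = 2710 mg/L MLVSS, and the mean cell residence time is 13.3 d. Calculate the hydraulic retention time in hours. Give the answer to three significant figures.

From the SRT design equation V = Y Q (S₀−S) θ_c / [X (1 + k_d θ_c)] = 0.660 × 34800 × (264 − 6.20) × 13.3 / [2710 × (1 + 0.0642 × 13.3)] = 7.88×10^7 / 5024 = 15675 m³.
τ = V/Q = 15675/34800 = 0.4504 d, or 10.81 h.

τ ≈ 10.8 h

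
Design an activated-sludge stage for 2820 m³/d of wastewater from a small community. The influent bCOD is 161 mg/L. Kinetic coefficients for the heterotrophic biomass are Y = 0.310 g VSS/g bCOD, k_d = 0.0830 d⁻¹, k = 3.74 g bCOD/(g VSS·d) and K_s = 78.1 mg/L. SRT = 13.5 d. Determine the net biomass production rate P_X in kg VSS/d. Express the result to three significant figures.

From the Monod/SRT balance for a CMAS, S = K_s·(1+k_d θ_c)/[θ_c·(Y k − k_d) − 1] = 78.1 × (1 + 0.0830 × 13.5) / [13.5 × (0.310 × 3.74 − 0.0830) − 1] = 165.6 / 13.53 = 12.24 mg/L.
Y_obs = Y / (1 + k_d θ_c) = 0.310 / (1 + 0.0830 × 13.5) = 0.310 / 2.120 = 0.1462.
Q·(S₀ − S) = 2820 × (161 − 12.2) × 10⁻³ = 419.6 kg/d removed.
So the net sludge growth is P_X = 0.1462 × 419.6 = 61.34 kg VSS/d.

P_X ≈ 61.3 kg VSS/d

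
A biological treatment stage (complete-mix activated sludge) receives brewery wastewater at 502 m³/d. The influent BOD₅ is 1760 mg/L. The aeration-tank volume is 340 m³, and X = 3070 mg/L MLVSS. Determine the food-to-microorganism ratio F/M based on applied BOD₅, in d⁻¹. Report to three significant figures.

F/M ≈ 0.846 d⁻¹

F/M = Q·S₀ / (V·X) = 502 × 1760 / (340.0 × 3070) = 0.8464 g BOD₅·(g VSS·d)⁻¹.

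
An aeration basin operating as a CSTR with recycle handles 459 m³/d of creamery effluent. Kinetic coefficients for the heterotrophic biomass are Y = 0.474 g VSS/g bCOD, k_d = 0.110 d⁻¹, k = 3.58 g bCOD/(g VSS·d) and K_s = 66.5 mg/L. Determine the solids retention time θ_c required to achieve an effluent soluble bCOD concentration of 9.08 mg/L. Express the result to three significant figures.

θ_c ≈ 10.7 d

Specific growth rate at S = 9.08 mg/L: μ = YkS/(K_s+S) = 0.474·3.58·9.08/(66.5+9.08) = 0.2039 d⁻¹.
Then 1/θ_c = μ − k_d = 0.2039 − 0.110 = 0.09386 d⁻¹, giving θ_c = 10.65 d.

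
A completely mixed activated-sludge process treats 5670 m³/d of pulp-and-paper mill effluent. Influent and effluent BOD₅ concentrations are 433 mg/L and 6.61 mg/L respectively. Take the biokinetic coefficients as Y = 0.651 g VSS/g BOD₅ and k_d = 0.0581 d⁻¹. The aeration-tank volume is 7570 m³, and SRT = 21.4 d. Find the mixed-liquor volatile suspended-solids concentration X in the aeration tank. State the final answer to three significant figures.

X ≈ 1980 mg/L

X = Y·Q·ΔS·θ_c / [V·(1 + k_d θ_c)] = 0.651 × 5670 × (433 − 6.61) × 21.4 / [7570 × (1 + 0.0581 × 21.4)] = 1983 mg/L.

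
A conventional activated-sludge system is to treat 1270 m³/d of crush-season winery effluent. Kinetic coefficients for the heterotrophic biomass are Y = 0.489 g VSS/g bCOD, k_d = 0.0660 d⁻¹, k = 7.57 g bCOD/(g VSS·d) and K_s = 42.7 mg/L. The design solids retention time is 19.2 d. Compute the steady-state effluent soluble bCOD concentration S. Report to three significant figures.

S ≈ 1.41 mg/L

Effluent substrate depends only on kinetics and SRT: S = K_s(1 + k_d θ_c) / [θ_c(Yk − k_d) − 1] = 42.7 × (1 + 0.0660 × 19.2) / [19.2 × (0.489 × 7.57 − 0.0660) − 1] = 96.81 / 68.81 = 1.407 mg/L.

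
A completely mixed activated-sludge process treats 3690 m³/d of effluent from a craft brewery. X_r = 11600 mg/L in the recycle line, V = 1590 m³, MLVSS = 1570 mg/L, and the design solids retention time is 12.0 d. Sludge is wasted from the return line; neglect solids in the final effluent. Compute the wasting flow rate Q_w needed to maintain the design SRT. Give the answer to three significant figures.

Q_w ≈ 17.9 m³/d

θ_c = V·X/(Q_w·X_r) when wasting from the recycle, so Q_w = V·X/(θ_c·X_r) = 1590 × 1570 / (12.0 × 11600) = 17.93 m³/d.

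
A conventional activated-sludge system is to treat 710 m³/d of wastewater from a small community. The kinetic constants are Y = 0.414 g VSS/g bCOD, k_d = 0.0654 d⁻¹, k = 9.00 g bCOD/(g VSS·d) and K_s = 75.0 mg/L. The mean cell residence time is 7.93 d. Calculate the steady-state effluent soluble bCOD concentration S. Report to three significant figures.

From the Monod/SRT balance for a CMAS, S = K_s·(1+k_d θ_c)/[θ_c·(Y k − k_d) − 1] = 75.0 × (1 + 0.0654 × 7.93) / [7.93 × (0.414 × 9.00 − 0.0654) − 1] = 113.9 / 28.03 = 4.064 mg/L.

S ≈ 4.06 mg/L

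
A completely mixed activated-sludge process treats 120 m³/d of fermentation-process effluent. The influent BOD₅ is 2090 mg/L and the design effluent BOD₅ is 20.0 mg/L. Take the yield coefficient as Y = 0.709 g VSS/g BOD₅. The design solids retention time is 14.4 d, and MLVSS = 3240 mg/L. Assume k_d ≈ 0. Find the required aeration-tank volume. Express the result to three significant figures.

V ≈ 783 m³

Biomass mass balance (decay neglected): V·X = Y·Q·(S₀ − S)·θ_c, so V = 0.709 × 120 × (2090 − 20.0) × 14.4 / 3240 = 782.7 m³.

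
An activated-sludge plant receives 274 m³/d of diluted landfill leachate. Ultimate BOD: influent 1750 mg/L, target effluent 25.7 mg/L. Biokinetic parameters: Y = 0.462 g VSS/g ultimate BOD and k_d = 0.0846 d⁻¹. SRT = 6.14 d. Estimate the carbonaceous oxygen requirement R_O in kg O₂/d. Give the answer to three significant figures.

R_O ≈ 268 kg O₂/d

Observed yield with endogenous decay: Y_obs = Y / (1 + k_d·θ_c) = 0.462 / (1 + 0.0846 × 6.14) = 0.462 / 1.519 = 0.3041 g VSS/g ultimate BOD.
Q·(S₀ − S) = 274 × (1750 − 25.7) × 10⁻³ = 472.5 kg/d removed.
Biomass synthesised: P_X = Y_obs × 472.5 = 143.7 kg VSS/d.
Carbonaceous O₂ demand = substrate oxidised − cell-mass equivalent = 472.5 − 1.42 × 143.7 = 268.5 kg O₂/d.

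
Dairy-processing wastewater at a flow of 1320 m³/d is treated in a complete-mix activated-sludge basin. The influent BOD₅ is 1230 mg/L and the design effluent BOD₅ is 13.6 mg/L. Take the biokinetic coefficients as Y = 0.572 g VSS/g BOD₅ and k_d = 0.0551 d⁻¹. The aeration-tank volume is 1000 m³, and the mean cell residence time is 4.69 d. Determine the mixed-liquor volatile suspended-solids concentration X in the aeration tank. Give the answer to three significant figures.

Solving the biomass balance for X: X = Y Q (S₀−S) θ_c / [V (1+k_d θ_c)] = 0.572 × 1320 × (1230 − 13.6) × 4.69 / [1000 × (1 + 0.0551 × 4.69)] = 3423 mg/L.

X ≈ 3420 mg/L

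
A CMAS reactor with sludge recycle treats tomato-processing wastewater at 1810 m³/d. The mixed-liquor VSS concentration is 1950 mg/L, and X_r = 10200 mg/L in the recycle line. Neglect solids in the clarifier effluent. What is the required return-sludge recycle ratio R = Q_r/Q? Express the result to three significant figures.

Solids balance on the clarifier gives (1+R)X = R·X_r, so R = X/(X_r − X) = 1950 / (10200 − 1950) = 0.2364.

R ≈ 0.236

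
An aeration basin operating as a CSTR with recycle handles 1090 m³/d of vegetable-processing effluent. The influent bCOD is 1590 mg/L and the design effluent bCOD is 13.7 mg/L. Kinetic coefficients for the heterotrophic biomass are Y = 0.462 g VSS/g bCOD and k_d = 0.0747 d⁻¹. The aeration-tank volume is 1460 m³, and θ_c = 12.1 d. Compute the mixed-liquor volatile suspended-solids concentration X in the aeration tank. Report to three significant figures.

X ≈ 3460 mg/L

X = Y·Q·ΔS·θ_c / [V·(1 + k_d θ_c)] = 0.462 × 1090 × (1590 − 13.7) × 12.1 / [1460 × (1 + 0.0747 × 12.1)] = 3455 mg/L.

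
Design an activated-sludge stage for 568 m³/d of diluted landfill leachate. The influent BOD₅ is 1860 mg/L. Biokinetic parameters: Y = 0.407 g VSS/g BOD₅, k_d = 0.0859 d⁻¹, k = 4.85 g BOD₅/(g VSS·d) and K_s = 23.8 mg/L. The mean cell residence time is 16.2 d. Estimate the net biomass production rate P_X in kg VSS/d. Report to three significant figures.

For a completely mixed reactor with recycle the Lawrence–McCarty relation gives S = K_s·(1 + k_d·θ_c) / [θ_c·(Y·k − k_d) − 1] = 23.8 × (1 + 0.0859 × 16.2) / [16.2 × (0.407 × 4.85 − 0.0859) − 1] = 56.92 / 29.59 = 1.924 mg/L.
The observed yield is Y_obs = Y/(1 + k_d·θ_c) = 0.407 / (1 + 0.0859 × 16.2) = 0.407 / 2.392 = 0.1702 g VSS per g BOD₅ removed.
Q·(S₀ − S) = 568 × (1860 − 1.92) × 10⁻³ = 1055 kg/d removed.
Biomass produced: P_X = Y_obs·Q·ΔS = 0.1702 × 1055 ≈ 179.6 kg VSS/d.

P_X ≈ 180 kg VSS/d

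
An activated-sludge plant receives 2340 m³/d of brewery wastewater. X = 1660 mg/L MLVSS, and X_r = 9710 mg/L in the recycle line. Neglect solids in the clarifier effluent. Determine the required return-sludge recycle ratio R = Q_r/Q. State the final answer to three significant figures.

Solids balance on the clarifier gives (1+R)X = R·X_r, so R = X/(X_r − X) = 1660 / (9710 − 1660) = 0.2062.

R ≈ 0.206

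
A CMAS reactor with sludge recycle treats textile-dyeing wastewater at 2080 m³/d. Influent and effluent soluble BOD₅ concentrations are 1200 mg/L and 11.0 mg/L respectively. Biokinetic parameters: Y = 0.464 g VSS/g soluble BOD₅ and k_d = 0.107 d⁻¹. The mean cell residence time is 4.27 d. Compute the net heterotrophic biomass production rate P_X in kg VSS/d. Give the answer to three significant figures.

P_X ≈ 788 kg VSS/d

Correct the yield for decay: Y_obs = Y/(1 + k_d θ_c) = 0.464 / (1 + 0.107 × 4.27) = 0.464 / 1.457 = 0.3185.
ΔS = 1200 − 11.0 = 1189 mg/L, so the substrate removal rate is 2080 × 1189/1000 = 2473 kg soluble BOD₅/d.
Net biomass production P_X = Y_obs × Q·(S₀ − S) = 0.3185 × 2473 = 787.7 kg VSS/d.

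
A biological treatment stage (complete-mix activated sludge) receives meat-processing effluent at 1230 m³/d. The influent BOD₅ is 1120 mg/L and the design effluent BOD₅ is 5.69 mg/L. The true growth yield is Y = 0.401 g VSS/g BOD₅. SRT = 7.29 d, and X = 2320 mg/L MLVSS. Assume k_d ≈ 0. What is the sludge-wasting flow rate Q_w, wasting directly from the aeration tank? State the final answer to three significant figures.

Q_w ≈ 237 m³/d

With k_d = 0 the design equation reduces to V = Y Q (S₀−S) θ_c / X = 0.401 × 1230 × (1120 − 5.69) × 7.29 / 2320 = 1727 m³.
For wasting at MLVSS concentration, Q_w = V/θ_c = 1727/7.29 = 236.9 m³/d.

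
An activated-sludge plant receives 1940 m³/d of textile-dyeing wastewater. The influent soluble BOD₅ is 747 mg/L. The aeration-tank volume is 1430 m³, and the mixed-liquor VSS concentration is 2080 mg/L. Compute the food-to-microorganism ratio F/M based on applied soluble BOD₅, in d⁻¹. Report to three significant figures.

F/M ≈ 0.487 d⁻¹

F/M = applied load / biomass = Q·S₀/(V·X) = 1940 × 747 / (1430 × 2080) = 0.4872 d⁻¹.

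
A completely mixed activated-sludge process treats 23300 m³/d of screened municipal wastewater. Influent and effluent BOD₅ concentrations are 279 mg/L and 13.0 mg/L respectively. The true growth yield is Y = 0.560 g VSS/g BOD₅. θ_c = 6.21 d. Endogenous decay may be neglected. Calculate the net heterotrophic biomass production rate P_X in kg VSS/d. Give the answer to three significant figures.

No decay correction is needed, so Y_obs = Y = 0.560.
Substrate removed = Q·(S₀ − S) = 23300 m³/d × (279 − 13.0) g/m³ = 6.2×10^6 g/d = 6198 kg/d.
Net biomass production P_X = Y_obs × Q·(S₀ − S) = 0.5600 × 6198 = 3471 kg VSS/d.

P_X ≈ 3470 kg VSS/d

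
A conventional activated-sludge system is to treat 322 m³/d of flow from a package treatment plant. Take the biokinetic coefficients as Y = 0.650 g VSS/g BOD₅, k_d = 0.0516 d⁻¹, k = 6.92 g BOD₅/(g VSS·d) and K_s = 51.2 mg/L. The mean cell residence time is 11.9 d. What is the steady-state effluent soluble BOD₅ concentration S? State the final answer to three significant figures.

Effluent substrate depends only on kinetics and SRT: S = K_s(1 + k_d θ_c) / [θ_c(Yk − k_d) − 1] = 51.2 × (1 + 0.0516 × 11.9) / [11.9 × (0.650 × 6.92 − 0.0516) − 1] = 82.64 / 51.91 = 1.592 mg/L.

S ≈ 1.59 mg/L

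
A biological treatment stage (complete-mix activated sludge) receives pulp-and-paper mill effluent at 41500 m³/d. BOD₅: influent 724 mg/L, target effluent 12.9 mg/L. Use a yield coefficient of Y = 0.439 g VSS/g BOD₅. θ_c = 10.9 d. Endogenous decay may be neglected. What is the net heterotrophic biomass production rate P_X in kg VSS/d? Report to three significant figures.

P_X ≈ 13000 kg VSS/d

Since k_d ≈ 0, Y_obs = Y = 0.439 g VSS/g BOD₅.
Mass of BOD₅ removed per day: Q(S₀ − S) = 41500 × 711.1 g/m³ = 29511 kg/d.
Net biomass production P_X = Y_obs × Q·(S₀ − S) = 0.4390 × 29511 = 12955 kg VSS/d.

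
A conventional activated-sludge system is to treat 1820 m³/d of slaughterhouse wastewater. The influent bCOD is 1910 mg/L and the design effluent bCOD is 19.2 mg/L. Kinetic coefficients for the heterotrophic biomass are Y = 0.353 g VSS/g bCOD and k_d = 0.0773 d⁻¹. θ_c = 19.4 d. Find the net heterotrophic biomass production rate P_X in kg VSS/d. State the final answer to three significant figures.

Correct the yield for decay: Y_obs = Y/(1 + k_d θ_c) = 0.353 / (1 + 0.0773 × 19.4) = 0.353 / 2.500 = 0.1412.
ΔS = 1910 − 19.2 = 1891 mg/L, so the substrate removal rate is 1820 × 1891/1000 = 3441 kg bCOD/d.
Biomass produced: P_X = Y_obs·Q·ΔS = 0.1412 × 3441 ≈ 486.0 kg VSS/d.

P_X ≈ 486 kg VSS/d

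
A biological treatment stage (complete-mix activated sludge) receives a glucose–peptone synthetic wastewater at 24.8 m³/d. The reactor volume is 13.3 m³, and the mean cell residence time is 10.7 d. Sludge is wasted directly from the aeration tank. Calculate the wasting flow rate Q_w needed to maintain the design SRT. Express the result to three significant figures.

Q_w ≈ 1.24 m³/d

For wasting at MLVSS concentration, Q_w = V/θ_c = 13.30/10.7 = 1.243 m³/d.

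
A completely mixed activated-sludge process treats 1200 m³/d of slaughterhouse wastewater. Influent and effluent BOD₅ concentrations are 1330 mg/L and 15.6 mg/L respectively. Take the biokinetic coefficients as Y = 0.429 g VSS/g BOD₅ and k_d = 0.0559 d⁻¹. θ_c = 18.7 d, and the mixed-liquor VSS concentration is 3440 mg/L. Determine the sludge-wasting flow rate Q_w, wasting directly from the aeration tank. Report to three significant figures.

Q_w ≈ 96.2 m³/d

Rearranging the biomass balance for a CMAS with decay, V = Y·Q·ΔS·θ_c / [X·(1+k_d θ_c)] = 0.429 × 1200 × (1330 − 15.6) × 18.7 / [3440 × (1 + 0.0559 × 18.7)] = 1.27×10^7 / 7036 = 1798 m³.
With mixed-liquor wasting, θ_c = V/Q_w, so Q_w = V/θ_c = 1798/18.7 = 96.17 m³/d.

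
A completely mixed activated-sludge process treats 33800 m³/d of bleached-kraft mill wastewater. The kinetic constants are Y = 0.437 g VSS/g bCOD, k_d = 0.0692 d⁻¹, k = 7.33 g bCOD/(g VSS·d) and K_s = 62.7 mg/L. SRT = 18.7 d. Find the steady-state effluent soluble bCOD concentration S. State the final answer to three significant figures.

S ≈ 2.50 mg/L

Effluent substrate depends only on kinetics and SRT: S = K_s(1 + k_d θ_c) / [θ_c(Yk − k_d) − 1] = 62.7 × (1 + 0.0692 × 18.7) / [18.7 × (0.437 × 7.33 − 0.0692) − 1] = 143.8 / 57.61 = 2.497 mg/L.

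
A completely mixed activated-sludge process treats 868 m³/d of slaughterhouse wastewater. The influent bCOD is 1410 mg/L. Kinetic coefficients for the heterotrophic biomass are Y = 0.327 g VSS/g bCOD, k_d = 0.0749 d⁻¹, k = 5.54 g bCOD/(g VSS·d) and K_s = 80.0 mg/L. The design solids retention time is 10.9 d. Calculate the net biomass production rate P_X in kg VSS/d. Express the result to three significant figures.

P_X ≈ 219 kg VSS/d

Effluent substrate depends only on kinetics and SRT: S = K_s(1 + k_d θ_c) / [θ_c(Yk − k_d) − 1] = 80.0 × (1 + 0.0749 × 10.9) / [10.9 × (0.327 × 5.54 − 0.0749) − 1] = 145.3 / 17.93 = 8.105 mg/L.
Observed yield with endogenous decay: Y_obs = Y / (1 + k_d·θ_c) = 0.327 / (1 + 0.0749 × 10.9) = 0.327 / 1.816 = 0.1800 g VSS/g bCOD.
ΔS = 1410 − 8.10 = 1402 mg/L, so the substrate removal rate is 868 × 1402/1000 = 1217 kg bCOD/d.
So the net sludge growth is P_X = 0.1800 × 1217 = 219.1 kg VSS/d.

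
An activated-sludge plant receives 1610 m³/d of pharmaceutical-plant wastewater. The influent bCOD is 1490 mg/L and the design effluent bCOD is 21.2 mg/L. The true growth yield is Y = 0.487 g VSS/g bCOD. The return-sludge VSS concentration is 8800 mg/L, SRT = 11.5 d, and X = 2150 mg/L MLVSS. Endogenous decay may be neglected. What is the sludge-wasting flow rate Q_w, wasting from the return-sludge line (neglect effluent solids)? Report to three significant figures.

With k_d = 0 the design equation reduces to V = Y Q (S₀−S) θ_c / X = 0.487 × 1610 × (1490 − 21.2) × 11.5 / 2150 = 6160 m³.
Wasting from the return line (neglecting effluent solids): Q_w = V·X / (θ_c·X_r) = 6160 × 2150 / (11.5 × 8800) = 130.9 m³/d.

Q_w ≈ 131 m³/d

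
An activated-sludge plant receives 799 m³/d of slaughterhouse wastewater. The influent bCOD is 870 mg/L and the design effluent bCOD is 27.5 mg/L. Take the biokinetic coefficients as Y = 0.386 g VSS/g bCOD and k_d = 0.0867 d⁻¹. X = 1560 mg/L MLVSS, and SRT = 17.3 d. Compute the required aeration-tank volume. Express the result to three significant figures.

Steady-state biomass mass balance: V·X·(1 + k_d·θ_c) = Y·Q·(S₀ − S)·θ_c, so V = 0.386 × 799 × (870 − 27.5) × 17.3 / [1560 × (1 + 0.0867 × 17.3)] = 4.5×10^6 / 3900 = 1153 m³.

V ≈ 1150 m³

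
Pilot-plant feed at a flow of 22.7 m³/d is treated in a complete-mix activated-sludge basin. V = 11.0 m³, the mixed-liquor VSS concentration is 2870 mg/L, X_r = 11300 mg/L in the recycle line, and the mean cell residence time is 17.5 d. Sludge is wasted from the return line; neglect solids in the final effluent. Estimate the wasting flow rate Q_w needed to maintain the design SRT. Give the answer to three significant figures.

Q_w = (V·X)/(θ_c X_r) = 11.00 × 2870 / (17.5 × 11300) = 0.1596 m³/d.

Q_w ≈ 0.160 m³/d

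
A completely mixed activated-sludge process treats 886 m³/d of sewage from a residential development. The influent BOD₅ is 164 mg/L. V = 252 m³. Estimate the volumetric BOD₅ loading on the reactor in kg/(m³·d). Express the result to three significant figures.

Volumetric loading L_v = Q·S₀ / V = 886 × 164 g/m³ / 252.0 m³ = 576.6 g/(m³·d) = 0.5766 kg BOD₅/(m³·d).

L_v ≈ 0.577 kg BOD₅/(m³·d)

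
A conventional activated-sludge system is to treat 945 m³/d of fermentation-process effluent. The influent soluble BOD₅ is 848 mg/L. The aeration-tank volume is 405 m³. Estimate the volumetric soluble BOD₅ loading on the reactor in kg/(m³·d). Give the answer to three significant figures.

L_v ≈ 1.98 kg soluble BOD₅/(m³·d)

Volumetric loading L_v = Q·S₀ / V = 945 × 848 g/m³ / 405.0 m³ = 1979 g/(m³·d) = 1.979 kg soluble BOD₅/(m³·d).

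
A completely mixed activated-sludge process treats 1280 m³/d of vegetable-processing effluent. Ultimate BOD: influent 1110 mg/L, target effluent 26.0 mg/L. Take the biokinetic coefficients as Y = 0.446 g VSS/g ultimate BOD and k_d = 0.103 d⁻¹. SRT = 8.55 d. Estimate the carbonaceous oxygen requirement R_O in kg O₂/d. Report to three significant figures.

The observed yield is Y_obs = Y/(1 + k_d·θ_c) = 0.446 / (1 + 0.103 × 8.55) = 0.446 / 1.881 = 0.2372 g VSS per g ultimate BOD removed.
Substrate removed = Q·(S₀ − S) = 1280 m³/d × (1110 − 26.0) g/m³ = 1.39×10^6 g/d = 1388 kg/d.
Net sludge production P_X = 0.2372 × 1388 = 329.1 kg VSS/d.
Carbonaceous O₂ demand = substrate oxidised − cell-mass equivalent = 1388 − 1.42 × 329.1 = 920.3 kg O₂/d.

R_O ≈ 920 kg O₂/d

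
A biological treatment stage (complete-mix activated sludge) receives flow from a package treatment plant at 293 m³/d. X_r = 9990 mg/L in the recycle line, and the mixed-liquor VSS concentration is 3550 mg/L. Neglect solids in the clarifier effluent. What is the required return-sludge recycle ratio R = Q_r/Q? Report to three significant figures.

Mass balance around the secondary clarifier (neglecting effluent solids): R = X / (X_r − X) = 3550 / (9990 − 3550) = 0.5512.

R ≈ 0.551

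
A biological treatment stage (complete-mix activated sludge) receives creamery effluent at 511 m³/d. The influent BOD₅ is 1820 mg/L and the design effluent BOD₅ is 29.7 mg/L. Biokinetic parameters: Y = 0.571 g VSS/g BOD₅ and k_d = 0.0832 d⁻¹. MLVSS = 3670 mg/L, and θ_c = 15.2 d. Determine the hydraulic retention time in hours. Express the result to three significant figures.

Rearranging the biomass balance for a CMAS with decay, V = Y·Q·ΔS·θ_c / [X·(1+k_d θ_c)] = 0.571 × 511 × (1820 − 29.7) × 15.2 / [3670 × (1 + 0.0832 × 15.2)] = 7.94×10^6 / 8311 = 955.3 m³.
HRT = V/Q = 955.3 m³ / 511 m³·d⁻¹ = 1.870 d × 24 = 44.87 h.

τ ≈ 44.9 h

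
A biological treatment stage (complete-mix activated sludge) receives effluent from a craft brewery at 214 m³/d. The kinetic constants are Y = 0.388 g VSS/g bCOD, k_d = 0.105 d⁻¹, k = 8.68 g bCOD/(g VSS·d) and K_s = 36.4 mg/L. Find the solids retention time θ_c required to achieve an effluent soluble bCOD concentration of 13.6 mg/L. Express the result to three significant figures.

θ_c ≈ 1.23 d

From 1/θ_c = Y·k·S/(K_s + S) − k_d: Y·k·S/(K_s+S) = 0.388 × 8.68 × 13.6 / (36.4 + 13.6) = 0.9161 d⁻¹.
Then 1/θ_c = μ − k_d = 0.9161 − 0.105 = 0.8111 d⁻¹, giving θ_c = 1.233 d.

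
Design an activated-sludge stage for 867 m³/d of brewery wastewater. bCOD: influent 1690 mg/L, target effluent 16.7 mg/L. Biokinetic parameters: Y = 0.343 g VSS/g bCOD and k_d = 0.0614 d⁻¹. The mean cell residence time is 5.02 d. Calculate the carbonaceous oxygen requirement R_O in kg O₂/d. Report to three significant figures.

Y_obs = Y / (1 + k_d θ_c) = 0.343 / (1 + 0.0614 × 5.02) = 0.343 / 1.308 = 0.2622.
ΔS = 1690 − 16.7 = 1673 mg/L, so the substrate removal rate is 867 × 1673/1000 = 1451 kg bCOD/d.
P_X = Y_obs·Q·(S₀ − S) = 0.2622 × 1451 = 380.4 kg VSS/d.
Carbonaceous O₂ demand = substrate oxidised − cell-mass equivalent = 1451 − 1.42 × 380.4 = 910.6 kg O₂/d.

R_O ≈ 911 kg O₂/d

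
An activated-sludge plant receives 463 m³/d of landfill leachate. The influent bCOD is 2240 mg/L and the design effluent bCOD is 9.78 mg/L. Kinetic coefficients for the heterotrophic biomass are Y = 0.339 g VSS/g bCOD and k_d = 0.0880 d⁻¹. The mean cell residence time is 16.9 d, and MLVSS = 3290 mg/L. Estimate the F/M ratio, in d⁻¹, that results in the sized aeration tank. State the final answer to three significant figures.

From the SRT design equation V = Y Q (S₀−S) θ_c / [X (1 + k_d θ_c)] = 0.339 × 463 × (2240 − 9.78) × 16.9 / [3290 × (1 + 0.0880 × 16.9)] = 5.92×10^6 / 8183 = 723.0 m³.
F/M = applied load / biomass = Q·S₀/(V·X) = 463 × 2240 / (723.0 × 3290) = 0.4360 d⁻¹.

F/M ≈ 0.436 d⁻¹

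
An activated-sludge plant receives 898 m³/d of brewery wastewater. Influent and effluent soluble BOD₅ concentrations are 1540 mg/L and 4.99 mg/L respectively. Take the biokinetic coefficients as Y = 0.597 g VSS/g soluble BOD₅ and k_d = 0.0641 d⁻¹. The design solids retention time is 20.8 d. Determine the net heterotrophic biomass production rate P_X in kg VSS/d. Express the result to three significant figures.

Observed yield with endogenous decay: Y_obs = Y / (1 + k_d·θ_c) = 0.597 / (1 + 0.0641 × 20.8) = 0.597 / 2.333 = 0.2559 g VSS/g soluble BOD₅.
Q·(S₀ − S) = 898 × (1540 − 4.99) × 10⁻³ = 1378 kg/d removed.
P_X = Y_obs · Q(S₀ − S) = 0.2559 × 1378 = 352.7 kg VSS/d.

P_X ≈ 353 kg VSS/d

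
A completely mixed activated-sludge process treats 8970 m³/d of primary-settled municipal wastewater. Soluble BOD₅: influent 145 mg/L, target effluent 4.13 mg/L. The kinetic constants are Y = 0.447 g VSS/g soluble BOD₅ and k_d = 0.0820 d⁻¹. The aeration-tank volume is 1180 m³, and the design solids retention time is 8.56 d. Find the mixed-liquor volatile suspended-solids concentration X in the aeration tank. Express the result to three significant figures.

X = Y·Q·ΔS·θ_c / [V·(1 + k_d θ_c)] = 0.447 × 8970 × (145 − 4.13) × 8.56 / [1180 × (1 + 0.0820 × 8.56)] = 2408 mg/L.

X ≈ 2410 mg/L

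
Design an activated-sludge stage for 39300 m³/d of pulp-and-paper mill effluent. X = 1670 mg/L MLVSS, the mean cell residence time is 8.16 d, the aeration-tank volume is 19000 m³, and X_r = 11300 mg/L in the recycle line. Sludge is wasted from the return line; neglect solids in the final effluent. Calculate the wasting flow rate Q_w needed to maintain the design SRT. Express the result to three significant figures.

Q_w ≈ 344 m³/d

Wasting from the return line (neglecting effluent solids): Q_w = V·X / (θ_c·X_r) = 19000 × 1670 / (8.16 × 11300) = 344.1 m³/d.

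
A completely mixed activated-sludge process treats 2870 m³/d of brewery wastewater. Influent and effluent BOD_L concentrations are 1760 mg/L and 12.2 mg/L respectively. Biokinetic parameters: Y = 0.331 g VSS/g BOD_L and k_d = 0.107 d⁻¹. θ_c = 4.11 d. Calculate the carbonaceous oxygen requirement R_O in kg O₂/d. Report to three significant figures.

Observed yield with endogenous decay: Y_obs = Y / (1 + k_d·θ_c) = 0.331 / (1 + 0.107 × 4.11) = 0.331 / 1.440 = 0.2299 g VSS/g BOD_L.
Q·(S₀ − S) = 2870 × (1760 − 12.2) × 10⁻³ = 5016 kg/d removed.
Biomass synthesised: P_X = Y_obs × 5016 = 1153 kg VSS/d.
R_O = Q·(S₀ − S) − 1.42·P_X = 5016 − 1.42 × 1153 = 3379 kg O₂/d.

R_O ≈ 3380 kg O₂/d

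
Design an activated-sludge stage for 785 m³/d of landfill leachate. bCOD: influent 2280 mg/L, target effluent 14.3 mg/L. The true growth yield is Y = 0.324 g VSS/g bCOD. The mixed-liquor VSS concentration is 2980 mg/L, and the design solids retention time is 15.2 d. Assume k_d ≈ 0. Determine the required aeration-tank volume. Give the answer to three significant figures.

V ≈ 2940 m³

Biomass mass balance (decay neglected): V·X = Y·Q·(S₀ − S)·θ_c, so V = 0.324 × 785 × (2280 − 14.3) × 15.2 / 2980 = 2939 m³.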